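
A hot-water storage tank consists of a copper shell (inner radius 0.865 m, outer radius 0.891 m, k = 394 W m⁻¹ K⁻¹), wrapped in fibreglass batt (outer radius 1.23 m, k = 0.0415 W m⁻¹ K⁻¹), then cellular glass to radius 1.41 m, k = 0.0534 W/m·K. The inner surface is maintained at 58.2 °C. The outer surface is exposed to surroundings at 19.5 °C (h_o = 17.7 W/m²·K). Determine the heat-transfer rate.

Q = 51.6 W

Series thermal resistances, inner to outer:
  R_copper = (1/0.865 − 1/0.891)/(4πk) = 0.03373/(4π·394) = 6.814×10^-6 K/W
  R_fibreglass batt = (1/0.891 − 1/1.23)/(4πk) = 0.3093/(4π·0.0415) = 0.5931 K/W
  R_cellular glass = (1/1.23 − 1/1.41)/(4πk) = 0.1038/(4π·0.0534) = 0.1547 K/W
  R_conv,out = 1/(4πr²h) = 1/(4π·1.41²·17.7) = 0.002261 K/W
ΣR = 6.814×10^-6 + 0.5931 + 0.1547 + 0.002261 = 0.7501 K/W
Q = ΔT/ΣR = (58.2 °C − 19.5 °C)/0.7501 = 51.6 W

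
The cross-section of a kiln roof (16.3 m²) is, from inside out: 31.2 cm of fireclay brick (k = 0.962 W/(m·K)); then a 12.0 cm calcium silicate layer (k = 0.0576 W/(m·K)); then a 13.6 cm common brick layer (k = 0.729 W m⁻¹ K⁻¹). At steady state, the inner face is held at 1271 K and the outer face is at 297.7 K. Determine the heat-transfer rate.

Resistance network (inner→outer):
  R_fireclay brick = L/(kA) = 0.312/(0.962·16.3) = 0.01990 K/W
  R_calcium silicate = L/(kA) = 0.120/(0.0576·16.3) = 0.1278 K/W
  R_common brick = L/(kA) = 0.136/(0.729·16.3) = 0.01145 K/W
ΣR = 0.01990 + 0.1278 + 0.01145 = 0.1591 K/W
Q = ΔT/ΣR = (1271 K − 297.7 K)/0.1591 = 6120 W

Q = 6.12 kW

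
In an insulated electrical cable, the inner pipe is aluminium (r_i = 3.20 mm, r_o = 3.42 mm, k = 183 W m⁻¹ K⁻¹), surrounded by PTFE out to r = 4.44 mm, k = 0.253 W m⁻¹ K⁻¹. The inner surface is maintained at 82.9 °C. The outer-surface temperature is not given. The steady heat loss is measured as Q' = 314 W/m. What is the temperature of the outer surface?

T_out = 31.3 °C

Series resistances:
  R'_aluminium = ln(0.00342/0.00320)/(2πk) = 0.06649/(2π·183) = 5.783×10^-5 m·K/W
  R'_PTFE = ln(0.00444/0.00342)/(2πk) = 0.2610/(2π·0.253) = 0.1642 m·K/W
ΣR = 0.1643 m·K/W
ΔT = Q'·ΣR = 314 × 0.1643 = 51.59 K
Heat flows outward, so T_out = T_in − ΔT = 82.9 − 51.59 = 31.3 °C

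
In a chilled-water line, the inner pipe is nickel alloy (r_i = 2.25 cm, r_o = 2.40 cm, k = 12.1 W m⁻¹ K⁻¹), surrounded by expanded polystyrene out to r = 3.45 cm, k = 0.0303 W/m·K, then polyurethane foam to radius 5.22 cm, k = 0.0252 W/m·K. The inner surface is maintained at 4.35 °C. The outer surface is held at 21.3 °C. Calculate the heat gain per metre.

Q' = 3.75 W/m

Treat each layer as a resistance in series:
  R'_nickel alloy = ln(0.0240/0.0225)/(2πk) = 0.06454/(2π·12.1) = 8.489×10^-4 m·K/W
  R'_expanded polystyrene = ln(0.0345/0.0240)/(2πk) = 0.3629/(2π·0.0303) = 1.906 m·K/W
  R'_polyurethane foam = ln(0.0522/0.0345)/(2πk) = 0.4141/(2π·0.0252) = 2.615 m·K/W
ΣR = 8.489×10^-4 + 1.906 + 2.615 = 4.522 m·K/W
Q' = ΔT/ΣR = (4.35 °C − 21.3 °C)/4.522 = -3.75 W/m
(Negative Q' ⇒ heat flows inward; heat gain = 3.75 W/m.)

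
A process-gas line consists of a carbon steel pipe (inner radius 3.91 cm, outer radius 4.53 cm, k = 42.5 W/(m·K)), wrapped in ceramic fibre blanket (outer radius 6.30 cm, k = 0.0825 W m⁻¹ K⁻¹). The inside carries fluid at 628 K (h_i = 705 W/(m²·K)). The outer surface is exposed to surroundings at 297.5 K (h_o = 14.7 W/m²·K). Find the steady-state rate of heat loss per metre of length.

Q' = 406 W/m

Treat each layer as a resistance in series:
  R'_conv,in = 1/(2πr h) = 1/(2π·0.0391·705) = 0.005774 m·K/W
  R'_carbon steel = ln(0.0453/0.0391)/(2πk) = 0.1472/(2π·42.5) = 5.512×10^-4 m·K/W
  R'_ceramic fibre blanket = ln(0.0630/0.0453)/(2πk) = 0.3298/(2π·0.0825) = 0.6363 m·K/W
  R'_conv,out = 1/(2πr h) = 1/(2π·0.0630·14.7) = 0.1719 m·K/W
ΣR = 0.005774 + 5.512×10^-4 + 0.6363 + 0.1719 = 0.8145 m·K/W
Q' = ΔT/ΣR = (628 K − 297.5 K)/0.8145 = 406 W/m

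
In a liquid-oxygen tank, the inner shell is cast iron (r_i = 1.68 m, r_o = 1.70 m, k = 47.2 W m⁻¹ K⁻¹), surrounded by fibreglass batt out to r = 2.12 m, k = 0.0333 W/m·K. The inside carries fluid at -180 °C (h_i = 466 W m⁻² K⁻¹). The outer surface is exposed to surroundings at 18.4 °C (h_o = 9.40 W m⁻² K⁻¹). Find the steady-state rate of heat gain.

Q = 707 W

Resistance network (inner→outer):
  R_conv,in = 1/(4πr²h) = 1/(4π·1.68²·466) = 6.050×10^-5 K/W
  R_cast iron = (1/1.68 − 1/1.70)/(4πk) = 0.007003/(4π·47.2) = 1.181×10^-5 K/W
  R_fibreglass batt = (1/1.70 − 1/2.12)/(4πk) = 0.1165/(4π·0.0333) = 0.2785 K/W
  R_conv,out = 1/(4πr²h) = 1/(4π·2.12²·9.40) = 0.001884 K/W
ΣR = 6.050×10^-5 + 1.181×10^-5 + 0.2785 + 0.001884 = 0.2805 K/W
Q = ΔT/ΣR = (-180 °C − 18.4 °C)/0.2805 = -707 W
(Negative Q ⇒ heat flows inward; heat gain = 707 W.)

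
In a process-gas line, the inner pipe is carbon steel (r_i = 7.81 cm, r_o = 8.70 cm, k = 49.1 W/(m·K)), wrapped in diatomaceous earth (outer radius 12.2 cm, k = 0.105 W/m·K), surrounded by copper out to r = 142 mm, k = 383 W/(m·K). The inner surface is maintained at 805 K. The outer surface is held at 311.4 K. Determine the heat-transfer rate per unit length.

Series thermal resistances, inner to outer:
  R'_carbon steel = ln(0.0870/0.0781)/(2πk) = 0.1079/(2π·49.1) = 3.498×10^-4 m·K/W
  R'_diatomaceous earth = ln(0.122/0.0870)/(2πk) = 0.3381/(2π·0.105) = 0.5125 m·K/W
  R'_copper = ln(0.142/0.122)/(2πk) = 0.1518/(2π·383) = 6.308×10^-5 m·K/W
ΣR = 3.498×10^-4 + 0.5125 + 6.308×10^-5 = 0.5129 m·K/W
Q' = ΔT/ΣR = (805 K − 311.4 K)/0.5129 = 962 W/m

Q' = 962 W/m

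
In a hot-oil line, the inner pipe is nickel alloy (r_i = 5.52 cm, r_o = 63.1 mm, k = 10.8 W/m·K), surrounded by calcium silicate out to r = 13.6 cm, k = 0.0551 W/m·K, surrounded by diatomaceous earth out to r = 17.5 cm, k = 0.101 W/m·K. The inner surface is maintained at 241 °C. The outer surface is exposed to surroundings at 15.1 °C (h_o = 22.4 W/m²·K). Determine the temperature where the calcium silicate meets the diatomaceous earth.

Series thermal resistances, inner to outer:
  R'_nickel alloy = ln(0.0631/0.0552)/(2πk) = 0.1338/(2π·10.8) = 0.001971 m·K/W
  R'_calcium silicate = ln(0.136/0.0631)/(2πk) = 0.7679/(2π·0.0551) = 2.218 m·K/W
  R'_diatomaceous earth = ln(0.175/0.136)/(2πk) = 0.2521/(2π·0.101) = 0.3973 m·K/W
  R'_conv,out = 1/(2πr h) = 1/(2π·0.175·22.4) = 0.04060 m·K/W
ΣR = 0.001971 + 2.218 + 0.3973 + 0.04060 = 2.658 m·K/W
Q' = ΔT/ΣR = (241 °C − 15.1 °C)/2.658 = 84.99 W/m
From the inner boundary to the calcium silicate/diatomaceous earth interface, ΣR_partial = 2.220 m·K/W.
T_interface = T_in − Q'·ΣR_partial = 241 °C − (84.99)(2.220) = 52.3 °C

T = 52.3 °C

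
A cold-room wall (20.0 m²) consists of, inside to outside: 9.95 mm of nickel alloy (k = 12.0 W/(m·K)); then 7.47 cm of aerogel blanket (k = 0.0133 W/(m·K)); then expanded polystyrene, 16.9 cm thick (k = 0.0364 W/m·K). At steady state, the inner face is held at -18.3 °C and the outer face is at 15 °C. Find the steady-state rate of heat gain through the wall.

Q = 64.9 W

Treat each layer as a resistance in series:
  R_nickel alloy = L/(kA) = 0.00995/(12.0·20.0) = 4.146×10^-5 K/W
  R_aerogel blanket = L/(kA) = 0.0747/(0.0133·20.0) = 0.2808 K/W
  R_expanded polystyrene = L/(kA) = 0.169/(0.0364·20.0) = 0.2321 K/W
ΣR = 4.146×10^-5 + 0.2808 + 0.2321 = 0.5129 K/W
Q = ΔT/ΣR = (-18.3 °C − 15 °C)/0.5129 = -64.9 W
(Negative Q ⇒ heat flows inward; heat gain = 64.9 W.)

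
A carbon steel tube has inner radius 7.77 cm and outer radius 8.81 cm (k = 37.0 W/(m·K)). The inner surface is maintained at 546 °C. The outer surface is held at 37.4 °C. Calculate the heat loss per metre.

Q' = 941 kW/m

Q' = 2πk·ΔT/ln(r₂/r₁) = 2π × 37.0 × 508.6 / ln(0.0881/0.0777) = 9.41×10^5 W/m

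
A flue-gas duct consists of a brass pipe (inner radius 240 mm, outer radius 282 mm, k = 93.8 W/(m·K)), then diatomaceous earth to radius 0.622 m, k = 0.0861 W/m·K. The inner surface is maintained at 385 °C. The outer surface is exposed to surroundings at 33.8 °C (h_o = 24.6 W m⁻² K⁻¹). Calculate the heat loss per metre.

Q' = 238 W/m

Treat each layer as a resistance in series:
  R'_brass = ln(0.282/0.240)/(2πk) = 0.1613/(2π·93.8) = 2.736×10^-4 m·K/W
  R'_diatomaceous earth = ln(0.622/0.282)/(2πk) = 0.7910/(2π·0.0861) = 1.462 m·K/W
  R'_conv,out = 1/(2πr h) = 1/(2π·0.622·24.6) = 0.01040 m·K/W
ΣR = 2.736×10^-4 + 1.462 + 0.01040 = 1.473 m·K/W
Q' = ΔT/ΣR = (385 °C − 33.8 °C)/1.473 = 238 W/m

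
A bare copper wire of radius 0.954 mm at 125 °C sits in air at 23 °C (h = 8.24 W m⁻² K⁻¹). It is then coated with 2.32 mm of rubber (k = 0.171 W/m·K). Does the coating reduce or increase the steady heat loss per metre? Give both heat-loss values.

increases: 5.04 → 14.5 W/m

Critical radius for a cylinder: r_cr = k/h = 0.0208 m = 2.08 cm.
Outer radius after coating: r₂ = 9.54×10^-4 + 0.00232 = 0.003274 m.
Since r₁ < r_cr and r₂ ≤ r_cr, the coating moves toward the maximum at r_cr — heat loss rises.
Bare: R = 1/(2πr₁h) = 20.25 m·K/W; Q = 102/20.25 = 5.04 W/m.
Coated: R = R_cond + R_conv = 7.047 m·K/W; Q = 102/7.047 = 14.5 W/m.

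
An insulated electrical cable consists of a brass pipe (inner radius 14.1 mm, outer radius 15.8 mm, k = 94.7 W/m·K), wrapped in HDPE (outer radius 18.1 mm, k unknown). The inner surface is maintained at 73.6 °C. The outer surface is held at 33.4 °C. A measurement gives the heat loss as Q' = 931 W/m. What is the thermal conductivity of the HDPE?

k = 0.503 W/m·K

ΣR = ΔT/Q' = |73.6 − 33.4|/931 = 0.04318 m·K/W
Known resistances:
  R'_brass = ln(0.0158/0.0141)/(2πk) = 0.1138/(2π·94.7) = 1.913×10^-4 m·K/W
R_HDPE = ΣR − ΣR_known = 0.04318 − 1.913×10^-4 = 0.04299 m·K/W
ln(r₂/r₁)/(2πk) = 0.04299 ⇒ k = 0.1359/(2π·0.04299) = 0.503 W/m·K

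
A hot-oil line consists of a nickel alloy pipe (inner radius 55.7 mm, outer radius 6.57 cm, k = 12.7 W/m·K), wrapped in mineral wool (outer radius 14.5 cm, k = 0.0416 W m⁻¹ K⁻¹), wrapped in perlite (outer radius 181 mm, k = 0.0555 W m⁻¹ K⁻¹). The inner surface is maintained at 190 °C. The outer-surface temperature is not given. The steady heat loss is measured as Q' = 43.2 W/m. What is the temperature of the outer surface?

Sum the resistances:
  R'_nickel alloy = ln(0.0657/0.0557)/(2πk) = 0.1651/(2π·12.7) = 0.002069 m·K/W
  R'_mineral wool = ln(0.145/0.0657)/(2πk) = 0.7916/(2π·0.0416) = 3.029 m·K/W
  R'_perlite = ln(0.181/0.145)/(2πk) = 0.2218/(2π·0.0555) = 0.6359 m·K/W
ΣR = 3.667 m·K/W
ΔT = Q'·ΣR = 43.2 × 3.667 = 158.4 K
Heat flows outward, so T_out = T_in − ΔT = 190 − 158.4 = 31.6 °C

T_out = 31.6 °C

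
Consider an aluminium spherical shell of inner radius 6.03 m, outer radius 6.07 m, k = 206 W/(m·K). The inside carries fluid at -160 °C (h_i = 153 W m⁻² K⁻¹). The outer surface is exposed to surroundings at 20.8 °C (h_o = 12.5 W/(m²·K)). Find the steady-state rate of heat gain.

Series thermal resistances, inner to outer:
  R_conv,in = 1/(4πr²h) = 1/(4π·6.03²·153) = 1.430×10^-5 K/W
  R_aluminium = (1/6.03 − 1/6.07)/(4πk) = 0.001093/(4π·206) = 4.222×10^-7 K/W
  R_conv,out = 1/(4πr²h) = 1/(4π·6.07²·12.5) = 1.728×10^-4 K/W
ΣR = 1.430×10^-5 + 4.222×10^-7 + 1.728×10^-4 = 1.875×10^-4 K/W
Q = ΔT/ΣR = (-160 °C − 20.8 °C)/1.875×10^-4 = -9.64×10^5 W
(Negative Q ⇒ heat flows inward; heat gain = 9.64×10^5 W.)

Q = 964 kW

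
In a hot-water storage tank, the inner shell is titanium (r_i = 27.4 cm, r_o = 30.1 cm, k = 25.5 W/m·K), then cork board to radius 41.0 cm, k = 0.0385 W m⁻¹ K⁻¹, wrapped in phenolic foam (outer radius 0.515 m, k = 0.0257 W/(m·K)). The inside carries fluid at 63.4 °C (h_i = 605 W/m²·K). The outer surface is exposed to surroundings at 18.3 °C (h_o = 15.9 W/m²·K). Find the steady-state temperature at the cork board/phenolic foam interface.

T = 39.1 °C

Resistance network (inner→outer):
  R_conv,in = 1/(4πr²h) = 1/(4π·0.274²·605) = 0.001752 K/W
  R_titanium = (1/0.274 − 1/0.301)/(4πk) = 0.3274/(4π·25.5) = 0.001022 K/W
  R_cork board = (1/0.301 − 1/0.410)/(4πk) = 0.8832/(4π·0.0385) = 1.826 K/W
  R_phenolic foam = (1/0.410 − 1/0.515)/(4πk) = 0.4973/(4π·0.0257) = 1.540 K/W
  R_conv,out = 1/(4πr²h) = 1/(4π·0.515²·15.9) = 0.01887 K/W
ΣR = 0.001752 + 0.001022 + 1.826 + 1.540 + 0.01887 = 3.388 K/W
Q = ΔT/ΣR = (63.4 °C − 18.3 °C)/3.388 = 13.31 W
From the inner boundary to the cork board/phenolic foam interface, ΣR_partial = 1.829 K/W.
T_interface = T_in − Q·ΣR_partial = 63.4 °C − (13.31)(1.829) = 39.1 °C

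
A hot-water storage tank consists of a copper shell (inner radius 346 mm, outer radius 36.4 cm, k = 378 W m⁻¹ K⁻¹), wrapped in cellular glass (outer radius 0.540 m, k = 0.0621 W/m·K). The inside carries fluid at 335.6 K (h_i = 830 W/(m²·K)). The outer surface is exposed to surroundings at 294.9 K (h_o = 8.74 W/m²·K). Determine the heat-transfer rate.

Q = 34.5 W

Treat each layer as a resistance in series:
  R_conv,in = 1/(4πr²h) = 1/(4π·0.346²·830) = 8.009×10^-4 K/W
  R_copper = (1/0.346 − 1/0.364)/(4πk) = 0.1429/(4π·378) = 3.009×10^-5 K/W
  R_cellular glass = (1/0.364 − 1/0.540)/(4πk) = 0.8954/(4π·0.0621) = 1.147 K/W
  R_conv,out = 1/(4πr²h) = 1/(4π·0.540²·8.74) = 0.03122 K/W
ΣR = 8.009×10^-4 + 3.009×10^-5 + 1.147 + 0.03122 = 1.179 K/W
Q = ΔT/ΣR = (335.6 K − 294.9 K)/1.179 = 34.5 W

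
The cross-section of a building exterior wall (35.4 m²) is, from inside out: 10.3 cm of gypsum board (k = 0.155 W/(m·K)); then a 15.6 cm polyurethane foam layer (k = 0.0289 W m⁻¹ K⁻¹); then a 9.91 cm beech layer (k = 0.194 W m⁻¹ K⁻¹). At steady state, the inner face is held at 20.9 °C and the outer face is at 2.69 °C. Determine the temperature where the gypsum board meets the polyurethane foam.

T = 19.1 °C

Treat each layer as a resistance in series:
  R_gypsum board = L/(kA) = 0.103/(0.155·35.4) = 0.01877 K/W
  R_polyurethane foam = L/(kA) = 0.156/(0.0289·35.4) = 0.1525 K/W
  R_beech = L/(kA) = 0.0991/(0.194·35.4) = 0.01443 K/W
ΣR = 0.01877 + 0.1525 + 0.01443 = 0.1857 K/W
Q = ΔT/ΣR = (20.9 °C − 2.69 °C)/0.1857 = 98.06 W
From the inner boundary to the gypsum board/polyurethane foam interface, ΣR_partial = 0.01877 K/W.
T_interface = T_in − Q·ΣR_partial = 20.9 °C − (98.06)(0.01877) = 19.1 °C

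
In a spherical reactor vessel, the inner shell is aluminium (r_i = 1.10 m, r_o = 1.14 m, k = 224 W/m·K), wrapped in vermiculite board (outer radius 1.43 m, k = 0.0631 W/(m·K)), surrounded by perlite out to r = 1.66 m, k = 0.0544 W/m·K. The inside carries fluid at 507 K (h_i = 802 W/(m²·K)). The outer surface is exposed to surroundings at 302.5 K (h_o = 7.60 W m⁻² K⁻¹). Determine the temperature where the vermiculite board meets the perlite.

T = 383 K

Resistance network (inner→outer):
  R_conv,in = 1/(4πr²h) = 1/(4π·1.10²·802) = 8.200×10^-5 K/W
  R_aluminium = (1/1.10 − 1/1.14)/(4πk) = 0.03190/(4π·224) = 1.133×10^-5 K/W
  R_vermiculite board = (1/1.14 − 1/1.43)/(4πk) = 0.1779/(4π·0.0631) = 0.2243 K/W
  R_perlite = (1/1.43 − 1/1.66)/(4πk) = 0.09689/(4π·0.0544) = 0.1417 K/W
  R_conv,out = 1/(4πr²h) = 1/(4π·1.66²·7.60) = 0.003800 K/W
ΣR = 8.200×10^-5 + 1.133×10^-5 + 0.2243 + 0.1417 + 0.003800 = 0.3699 K/W
Q = ΔT/ΣR = (507 K − 302.5 K)/0.3699 = 552.9 W
From the inner boundary to the vermiculite board/perlite interface, ΣR_partial = 0.2244 K/W.
T_interface = T_in − Q·ΣR_partial = 507 K − (552.9)(0.2244) = 383 K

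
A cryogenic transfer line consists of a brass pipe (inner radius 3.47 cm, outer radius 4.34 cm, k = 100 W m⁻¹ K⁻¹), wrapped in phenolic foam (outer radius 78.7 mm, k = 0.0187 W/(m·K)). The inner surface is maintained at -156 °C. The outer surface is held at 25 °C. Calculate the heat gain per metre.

Treat each layer as a resistance in series:
  R'_brass = ln(0.0434/0.0347)/(2πk) = 0.2237/(2π·100) = 3.561×10^-4 m·K/W
  R'_phenolic foam = ln(0.0787/0.0434)/(2πk) = 0.5952/(2π·0.0187) = 5.066 m·K/W
ΣR = 3.561×10^-4 + 5.066 = 5.066 m·K/W
Q' = ΔT/ΣR = (-156 °C − 25 °C)/5.066 = -35.7 W/m
(Negative Q' ⇒ heat flows inward; heat gain = 35.7 W/m.)

Q' = 35.7 W/m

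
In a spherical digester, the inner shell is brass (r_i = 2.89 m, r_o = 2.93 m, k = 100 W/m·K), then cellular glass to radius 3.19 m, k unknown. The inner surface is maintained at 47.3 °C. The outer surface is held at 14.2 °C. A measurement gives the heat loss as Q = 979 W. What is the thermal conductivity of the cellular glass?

k = 0.0655 W/m·K

ΣR = ΔT/Q = |47.3 − 14.2|/979 = 0.03381 K/W
Known resistances:
  R_brass = (1/2.89 − 1/2.93)/(4πk) = 0.004724/(4π·100) = 3.759×10^-6 K/W
R_cellular glass = ΣR − ΣR_known = 0.03381 − 3.759×10^-6 = 0.03381 K/W
(1/r₁−1/r₂)/(4πk) = 0.03381 ⇒ k = 0.02782/(4π·0.03381) = 0.0655 W/m·K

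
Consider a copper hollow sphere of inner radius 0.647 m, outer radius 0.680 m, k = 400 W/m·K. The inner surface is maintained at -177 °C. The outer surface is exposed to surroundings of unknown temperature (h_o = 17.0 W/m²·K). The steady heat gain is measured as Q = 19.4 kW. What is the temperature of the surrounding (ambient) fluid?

T_out = 19.7 °C

Series resistances:
  R_copper = (1/0.647 − 1/0.680)/(4πk) = 0.07501/(4π·400) = 1.492×10^-5 K/W
  R_conv,out = 1/(4πr²h) = 1/(4π·0.680²·17.0) = 0.01012 K/W
ΣR = 0.01014 K/W
ΔT = Q·ΣR = 19400 × 0.01014 = 196.7 K
Heat flows inward, so T_out = T_in + ΔT = -177 + 196.7 = 19.7 °C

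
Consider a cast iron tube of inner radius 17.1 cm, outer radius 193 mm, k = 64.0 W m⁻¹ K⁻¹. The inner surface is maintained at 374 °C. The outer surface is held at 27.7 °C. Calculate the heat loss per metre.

Q' = 1150 kW/m

Q' = 2πk·ΔT/ln(r₂/r₁) = 2π × 64.0 × 346.3 / ln(0.193/0.171) = 1.15×10^6 W/m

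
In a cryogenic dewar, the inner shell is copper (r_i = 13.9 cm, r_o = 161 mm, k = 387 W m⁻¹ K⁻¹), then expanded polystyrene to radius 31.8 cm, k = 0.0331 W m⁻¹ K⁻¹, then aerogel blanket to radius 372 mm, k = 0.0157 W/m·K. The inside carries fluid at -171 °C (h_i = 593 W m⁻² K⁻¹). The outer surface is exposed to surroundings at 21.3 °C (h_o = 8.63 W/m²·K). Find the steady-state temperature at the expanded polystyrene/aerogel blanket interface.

Series thermal resistances, inner to outer:
  R_conv,in = 1/(4πr²h) = 1/(4π·0.139²·593) = 0.006946 K/W
  R_copper = (1/0.139 − 1/0.161)/(4πk) = 0.9831/(4π·387) = 2.021×10^-4 K/W
  R_expanded polystyrene = (1/0.161 − 1/0.318)/(4πk) = 3.067/(4π·0.0331) = 7.372 K/W
  R_aerogel blanket = (1/0.318 − 1/0.372)/(4πk) = 0.4565/(4π·0.0157) = 2.314 K/W
  R_conv,out = 1/(4πr²h) = 1/(4π·0.372²·8.63) = 0.06663 K/W
ΣR = 0.006946 + 2.021×10^-4 + 7.372 + 2.314 + 0.06663 = 9.760 K/W
Q = ΔT/ΣR = (-171 °C − 21.3 °C)/9.760 = -19.70 W
From the inner boundary to the expanded polystyrene/aerogel blanket interface, ΣR_partial = 7.379 K/W.
T_interface = T_in − Q·ΣR_partial = -171 °C − (-19.70)(7.379) = -25.6 °C

T = -25.6 °C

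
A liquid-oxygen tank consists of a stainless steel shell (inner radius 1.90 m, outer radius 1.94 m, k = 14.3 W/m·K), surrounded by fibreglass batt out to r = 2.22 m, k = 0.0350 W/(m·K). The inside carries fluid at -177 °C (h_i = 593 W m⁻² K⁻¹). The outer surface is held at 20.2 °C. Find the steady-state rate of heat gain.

Q = 1330 W

Treat each layer as a resistance in series:
  R_conv,in = 1/(4πr²h) = 1/(4π·1.90²·593) = 3.717×10^-5 K/W
  R_stainless steel = (1/1.90 − 1/1.94)/(4πk) = 0.01085/(4π·14.3) = 6.039×10^-5 K/W
  R_fibreglass batt = (1/1.94 − 1/2.22)/(4πk) = 0.06501/(4π·0.0350) = 0.1478 K/W
ΣR = 3.717×10^-5 + 6.039×10^-5 + 0.1478 = 0.1479 K/W
Q = ΔT/ΣR = (-177 °C − 20.2 °C)/0.1479 = -1330 W
(Negative Q ⇒ heat flows inward; heat gain = 1330 W.)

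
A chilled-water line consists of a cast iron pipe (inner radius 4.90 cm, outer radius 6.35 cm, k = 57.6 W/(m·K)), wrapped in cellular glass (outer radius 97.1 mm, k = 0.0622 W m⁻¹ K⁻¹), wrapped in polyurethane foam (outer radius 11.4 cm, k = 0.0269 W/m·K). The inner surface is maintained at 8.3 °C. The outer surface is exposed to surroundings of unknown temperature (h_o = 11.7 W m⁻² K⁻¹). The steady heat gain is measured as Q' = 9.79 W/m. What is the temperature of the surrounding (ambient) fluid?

T_out = 29.4 °C

Sum the resistances:
  R'_cast iron = ln(0.0635/0.0490)/(2πk) = 0.2592/(2π·57.6) = 7.163×10^-4 m·K/W
  R'_cellular glass = ln(0.0971/0.0635)/(2πk) = 0.4247/(2π·0.0622) = 1.087 m·K/W
  R'_polyurethane foam = ln(0.114/0.0971)/(2πk) = 0.1605/(2π·0.0269) = 0.9494 m·K/W
  R'_conv,out = 1/(2πr h) = 1/(2π·0.114·11.7) = 0.1193 m·K/W
ΣR = 2.156 m·K/W
ΔT = Q'·ΣR = 9.79 × 2.156 = 21.11 K
Heat flows inward, so T_out = T_in + ΔT = 8.3 + 21.11 = 29.4 °C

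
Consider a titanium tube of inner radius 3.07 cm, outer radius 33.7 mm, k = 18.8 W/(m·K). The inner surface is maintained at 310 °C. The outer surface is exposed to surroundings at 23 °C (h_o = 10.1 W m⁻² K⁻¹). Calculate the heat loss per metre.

Resistance network (inner→outer):
  R'_titanium = ln(0.0337/0.0307)/(2πk) = 0.09324/(2π·18.8) = 7.893×10^-4 m·K/W
  R'_conv,out = 1/(2πr h) = 1/(2π·0.0337·10.1) = 0.4676 m·K/W
ΣR = 7.893×10^-4 + 0.4676 = 0.4684 m·K/W
Q' = ΔT/ΣR = (310 °C − 23 °C)/0.4684 = 613 W/m

Q' = 613 W/m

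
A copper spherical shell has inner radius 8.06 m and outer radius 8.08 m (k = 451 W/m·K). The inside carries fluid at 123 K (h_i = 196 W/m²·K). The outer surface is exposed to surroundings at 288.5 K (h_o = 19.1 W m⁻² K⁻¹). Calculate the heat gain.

Q = 2360 kW

Treat each layer as a resistance in series:
  R_conv,in = 1/(4πr²h) = 1/(4π·8.06²·196) = 6.250×10^-6 K/W
  R_copper = (1/8.06 − 1/8.08)/(4πk) = 3.071×10^-4/(4π·451) = 5.419×10^-8 K/W
  R_conv,out = 1/(4πr²h) = 1/(4π·8.08²·19.1) = 6.382×10^-5 K/W
ΣR = 6.250×10^-6 + 5.419×10^-8 + 6.382×10^-5 = 7.012×10^-5 K/W
Q = ΔT/ΣR = (123 K − 288.5 K)/7.012×10^-5 = -2.36×10^6 W
(Negative Q ⇒ heat flows inward; heat gain = 2.36×10^6 W.)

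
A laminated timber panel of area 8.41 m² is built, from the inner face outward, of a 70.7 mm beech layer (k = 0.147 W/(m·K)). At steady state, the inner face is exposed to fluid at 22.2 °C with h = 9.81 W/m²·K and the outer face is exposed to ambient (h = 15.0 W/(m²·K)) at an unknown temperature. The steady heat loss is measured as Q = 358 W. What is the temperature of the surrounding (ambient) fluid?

T_out = -5.45 °C

Series resistances:
  R_conv,in = 1/(hA) = 1/(9.81·8.41) = 0.01212 K/W
  R_beech = L/(kA) = 0.0707/(0.147·8.41) = 0.05719 K/W
  R_conv,out = 1/(hA) = 1/(15.0·8.41) = 0.007927 K/W
ΣR = 0.07724 K/W
ΔT = Q·ΣR = 358 × 0.07724 = 27.65 K
Heat flows outward, so T_out = T_in − ΔT = 22.2 − 27.65 = -5.45 °C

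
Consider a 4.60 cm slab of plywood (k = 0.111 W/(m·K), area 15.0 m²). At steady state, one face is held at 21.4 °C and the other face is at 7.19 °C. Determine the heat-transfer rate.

Q = 514 W

Q = kA·ΔT/L = 0.111 × 15.0 × |21.4 °C − 7.19 °C| / 0.0460 = 514 W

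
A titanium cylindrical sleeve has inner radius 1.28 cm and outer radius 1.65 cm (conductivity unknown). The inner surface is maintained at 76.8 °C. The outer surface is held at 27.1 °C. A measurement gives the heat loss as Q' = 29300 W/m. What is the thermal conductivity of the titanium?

ΣR = ΔT/Q' = |76.8 − 27.1|/29300 = 0.001696 m·K/W
ln(r₂/r₁)/(2πk) = 0.001696 ⇒ k = 0.2539/(2π·0.001696) = 23.8 W/m·K

k = 23.8 W/m·K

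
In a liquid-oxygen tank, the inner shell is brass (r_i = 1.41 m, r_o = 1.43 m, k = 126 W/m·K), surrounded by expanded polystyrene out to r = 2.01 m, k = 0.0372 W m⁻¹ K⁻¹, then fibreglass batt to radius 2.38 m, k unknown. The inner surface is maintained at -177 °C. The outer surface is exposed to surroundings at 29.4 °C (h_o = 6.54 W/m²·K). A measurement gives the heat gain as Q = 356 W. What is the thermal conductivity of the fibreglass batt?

k = 0.0422 W/m·K

ΣR = ΔT/Q = |-177 − 29.4|/356 = 0.5798 K/W
Known resistances:
  R_brass = (1/1.41 − 1/1.43)/(4πk) = 0.009919/(4π·126) = 6.265×10^-6 K/W
  R_expanded polystyrene = (1/1.43 − 1/2.01)/(4πk) = 0.2018/(4π·0.0372) = 0.4317 K/W
  R_conv,out = 1/(4πr²h) = 1/(4π·2.38²·6.54) = 0.002148 K/W
R_fibreglass batt = ΣR − ΣR_known = 0.5798 − 0.4339 = 0.1459 K/W
(1/r₁−1/r₂)/(4πk) = 0.1459 ⇒ k = 0.07734/(4π·0.1459) = 0.0422 W/m·K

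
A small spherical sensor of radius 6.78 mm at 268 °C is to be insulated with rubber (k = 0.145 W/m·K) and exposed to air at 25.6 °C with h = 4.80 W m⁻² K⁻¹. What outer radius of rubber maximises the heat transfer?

r_cr = 6.04 cm

For a sphere, r_cr = 2k_ins/h = 2·0.145/4.80 = 0.0604 m = 6.04 cm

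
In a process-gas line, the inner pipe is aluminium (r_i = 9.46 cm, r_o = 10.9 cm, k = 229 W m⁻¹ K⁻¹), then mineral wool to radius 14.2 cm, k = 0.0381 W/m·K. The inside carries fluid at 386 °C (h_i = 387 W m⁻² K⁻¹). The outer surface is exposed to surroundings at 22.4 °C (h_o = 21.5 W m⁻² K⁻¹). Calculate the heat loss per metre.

Series thermal resistances, inner to outer:
  R'_conv,in = 1/(2πr h) = 1/(2π·0.0946·387) = 0.004347 m·K/W
  R'_aluminium = ln(0.109/0.0946)/(2πk) = 0.1417/(2π·229) = 9.847×10^-5 m·K/W
  R'_mineral wool = ln(0.142/0.109)/(2πk) = 0.2645/(2π·0.0381) = 1.105 m·K/W
  R'_conv,out = 1/(2πr h) = 1/(2π·0.142·21.5) = 0.05213 m·K/W
ΣR = 0.004347 + 9.847×10^-5 + 1.105 + 0.05213 = 1.162 m·K/W
Q' = ΔT/ΣR = (386 °C − 22.4 °C)/1.162 = 313 W/m

Q' = 313 W/m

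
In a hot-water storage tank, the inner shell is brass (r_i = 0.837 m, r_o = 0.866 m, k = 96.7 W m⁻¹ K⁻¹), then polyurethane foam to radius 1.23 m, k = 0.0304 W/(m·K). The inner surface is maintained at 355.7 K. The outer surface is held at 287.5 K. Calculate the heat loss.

Treat each layer as a resistance in series:
  R_brass = (1/0.837 − 1/0.866)/(4πk) = 0.04001/(4π·96.7) = 3.292×10^-5 K/W
  R_polyurethane foam = (1/0.866 − 1/1.23)/(4πk) = 0.3417/(4π·0.0304) = 0.8945 K/W
ΣR = 3.292×10^-5 + 0.8945 = 0.8945 K/W
Q = ΔT/ΣR = (355.7 K − 287.5 K)/0.8945 = 76.2 W

Q = 76.2 W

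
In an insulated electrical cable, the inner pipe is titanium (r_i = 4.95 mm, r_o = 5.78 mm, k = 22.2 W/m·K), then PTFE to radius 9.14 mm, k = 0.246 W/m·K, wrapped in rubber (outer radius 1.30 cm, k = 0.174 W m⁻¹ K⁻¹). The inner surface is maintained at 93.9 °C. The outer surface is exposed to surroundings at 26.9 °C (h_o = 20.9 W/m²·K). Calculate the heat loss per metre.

Resistance network (inner→outer):
  R'_titanium = ln(0.00578/0.00495)/(2πk) = 0.1550/(2π·22.2) = 0.001111 m·K/W
  R'_PTFE = ln(0.00914/0.00578)/(2πk) = 0.4583/(2π·0.246) = 0.2965 m·K/W
  R'_rubber = ln(0.0130/0.00914)/(2πk) = 0.3523/(2π·0.174) = 0.3222 m·K/W
  R'_conv,out = 1/(2πr h) = 1/(2π·0.0130·20.9) = 0.5858 m·K/W
ΣR = 0.001111 + 0.2965 + 0.3222 + 0.5858 = 1.206 m·K/W
Q' = ΔT/ΣR = (93.9 °C − 26.9 °C)/1.206 = 55.6 W/m

Q' = 55.6 W/m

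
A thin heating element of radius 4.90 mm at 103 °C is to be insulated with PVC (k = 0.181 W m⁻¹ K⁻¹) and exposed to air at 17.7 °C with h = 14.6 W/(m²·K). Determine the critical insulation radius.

For a cylinder, r_cr = k_ins/h = 0.181/14.6 = 0.0124 m = 1.24 cm

r_cr = 1.24 cm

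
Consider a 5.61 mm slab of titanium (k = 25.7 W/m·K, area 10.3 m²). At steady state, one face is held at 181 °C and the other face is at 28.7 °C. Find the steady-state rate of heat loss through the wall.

Q = 7.19×10^6 W

Q = kA·ΔT/L = 25.7 × 10.3 × |181 °C − 28.7 °C| / 0.00561 = 7.19×10^6 W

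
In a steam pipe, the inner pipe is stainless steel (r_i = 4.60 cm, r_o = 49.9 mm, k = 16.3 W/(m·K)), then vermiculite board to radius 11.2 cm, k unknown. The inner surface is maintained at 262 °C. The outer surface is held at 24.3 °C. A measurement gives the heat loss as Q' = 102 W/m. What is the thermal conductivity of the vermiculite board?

ΣR = ΔT/Q' = |262 − 24.3|/102 = 2.330 m·K/W
Known resistances:
  R'_stainless steel = ln(0.0499/0.0460)/(2πk) = 0.08138/(2π·16.3) = 7.946×10^-4 m·K/W
R_vermiculite board = ΣR − ΣR_known = 2.330 − 7.946×10^-4 = 2.329 m·K/W
ln(r₂/r₁)/(2πk) = 2.329 ⇒ k = 0.8085/(2π·2.329) = 0.0552 W/m·K

k = 0.0552 W/m·K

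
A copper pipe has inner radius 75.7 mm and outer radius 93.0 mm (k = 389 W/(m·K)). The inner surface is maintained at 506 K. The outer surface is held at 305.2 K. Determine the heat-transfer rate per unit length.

Q' = 2πk·ΔT/ln(r₂/r₁) = 2π × 389 × 200.8 / ln(0.0930/0.0757) = 2.38×10^6 W/m

Q' = 2380 kW/m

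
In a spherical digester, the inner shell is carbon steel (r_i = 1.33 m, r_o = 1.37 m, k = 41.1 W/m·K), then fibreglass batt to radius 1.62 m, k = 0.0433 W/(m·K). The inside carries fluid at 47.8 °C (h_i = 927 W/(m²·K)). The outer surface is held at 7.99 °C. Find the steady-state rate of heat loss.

Q = 192 W

Treat each layer as a resistance in series:
  R_conv,in = 1/(4πr²h) = 1/(4π·1.33²·927) = 4.853×10^-5 K/W
  R_carbon steel = (1/1.33 − 1/1.37)/(4πk) = 0.02195/(4π·41.1) = 4.250×10^-5 K/W
  R_fibreglass batt = (1/1.37 − 1/1.62)/(4πk) = 0.1126/(4π·0.0433) = 0.2070 K/W
ΣR = 4.853×10^-5 + 4.250×10^-5 + 0.2070 = 0.2071 K/W
Q = ΔT/ΣR = (47.8 °C − 7.99 °C)/0.2071 = 192 W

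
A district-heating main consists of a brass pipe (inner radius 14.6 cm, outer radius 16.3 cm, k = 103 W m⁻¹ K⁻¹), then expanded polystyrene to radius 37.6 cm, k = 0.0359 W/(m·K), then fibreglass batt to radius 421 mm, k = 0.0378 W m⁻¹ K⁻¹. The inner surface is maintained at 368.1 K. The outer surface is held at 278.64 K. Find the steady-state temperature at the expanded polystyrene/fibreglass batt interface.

Series thermal resistances, inner to outer:
  R'_brass = ln(0.163/0.146)/(2πk) = 0.1101/(2π·103) = 1.702×10^-4 m·K/W
  R'_expanded polystyrene = ln(0.376/0.163)/(2πk) = 0.8358/(2π·0.0359) = 3.706 m·K/W
  R'_fibreglass batt = ln(0.421/0.376)/(2πk) = 0.1130/(2π·0.0378) = 0.4760 m·K/W
ΣR = 1.702×10^-4 + 3.706 + 0.4760 = 4.182 m·K/W
Q' = ΔT/ΣR = (368.1 K − 278.64 K)/4.182 = 21.39 W/m
From the inner boundary to the expanded polystyrene/fibreglass batt interface, ΣR_partial = 3.706 m·K/W.
T_interface = T_in − Q'·ΣR_partial = 368.1 K − (21.39)(3.706) = 288.8 K

T = 288.8 K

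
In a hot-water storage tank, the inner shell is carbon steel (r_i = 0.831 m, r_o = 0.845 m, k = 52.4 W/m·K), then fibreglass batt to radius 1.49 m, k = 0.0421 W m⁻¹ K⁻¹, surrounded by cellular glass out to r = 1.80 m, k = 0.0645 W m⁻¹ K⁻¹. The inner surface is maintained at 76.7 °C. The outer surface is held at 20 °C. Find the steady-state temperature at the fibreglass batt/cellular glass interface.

T = 27.3 °C

Treat each layer as a resistance in series:
  R_carbon steel = (1/0.831 − 1/0.845)/(4πk) = 0.01994/(4π·52.4) = 3.028×10^-5 K/W
  R_fibreglass batt = (1/0.845 − 1/1.49)/(4πk) = 0.5123/(4π·0.0421) = 0.9683 K/W
  R_cellular glass = (1/1.49 − 1/1.80)/(4πk) = 0.1156/(4π·0.0645) = 0.1426 K/W
ΣR = 3.028×10^-5 + 0.9683 + 0.1426 = 1.111 K/W
Q = ΔT/ΣR = (76.7 °C − 20 °C)/1.111 = 51.04 W
From the inner boundary to the fibreglass batt/cellular glass interface, ΣR_partial = 0.9683 K/W.
T_interface = T_in − Q·ΣR_partial = 76.7 °C − (51.04)(0.9683) = 27.3 °C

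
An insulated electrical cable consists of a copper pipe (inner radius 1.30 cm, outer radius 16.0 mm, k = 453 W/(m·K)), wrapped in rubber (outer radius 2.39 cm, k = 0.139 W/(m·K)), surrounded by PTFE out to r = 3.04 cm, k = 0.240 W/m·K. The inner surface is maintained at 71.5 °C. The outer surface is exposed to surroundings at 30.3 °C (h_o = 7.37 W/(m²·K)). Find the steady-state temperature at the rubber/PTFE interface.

T = 57.3 °C

Treat each layer as a resistance in series:
  R'_copper = ln(0.0160/0.0130)/(2πk) = 0.2076/(2π·453) = 7.295×10^-5 m·K/W
  R'_rubber = ln(0.0239/0.0160)/(2πk) = 0.4013/(2π·0.139) = 0.4595 m·K/W
  R'_PTFE = ln(0.0304/0.0239)/(2πk) = 0.2406/(2π·0.240) = 0.1595 m·K/W
  R'_conv,out = 1/(2πr h) = 1/(2π·0.0304·7.37) = 0.7104 m·K/W
ΣR = 7.295×10^-5 + 0.4595 + 0.1595 + 0.7104 = 1.329 m·K/W
Q' = ΔT/ΣR = (71.5 °C − 30.3 °C)/1.329 = 31.00 W/m
From the inner boundary to the rubber/PTFE interface, ΣR_partial = 0.4596 m·K/W.
T_interface = T_in − Q'·ΣR_partial = 71.5 °C − (31.00)(0.4596) = 57.3 °C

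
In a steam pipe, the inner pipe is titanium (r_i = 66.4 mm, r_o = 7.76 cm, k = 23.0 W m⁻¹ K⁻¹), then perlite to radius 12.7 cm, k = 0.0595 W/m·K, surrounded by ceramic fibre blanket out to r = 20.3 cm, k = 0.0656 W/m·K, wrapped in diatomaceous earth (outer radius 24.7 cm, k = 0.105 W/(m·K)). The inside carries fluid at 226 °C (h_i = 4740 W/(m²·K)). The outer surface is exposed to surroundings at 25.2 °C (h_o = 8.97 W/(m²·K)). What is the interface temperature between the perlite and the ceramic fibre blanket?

Resistance network (inner→outer):
  R'_conv,in = 1/(2πr h) = 1/(2π·0.0664·4740) = 5.057×10^-4 m·K/W
  R'_titanium = ln(0.0776/0.0664)/(2πk) = 0.1559/(2π·23.0) = 0.001079 m·K/W
  R'_perlite = ln(0.127/0.0776)/(2πk) = 0.4926/(2π·0.0595) = 1.318 m·K/W
  R'_ceramic fibre blanket = ln(0.203/0.127)/(2πk) = 0.4690/(2π·0.0656) = 1.138 m·K/W
  R'_diatomaceous earth = ln(0.247/0.203)/(2πk) = 0.1962/(2π·0.105) = 0.2974 m·K/W
  R'_conv,out = 1/(2πr h) = 1/(2π·0.247·8.97) = 0.07183 m·K/W
ΣR = 5.057×10^-4 + 0.001079 + 1.318 + 1.138 + 0.2974 + 0.07183 = 2.827 m·K/W
Q' = ΔT/ΣR = (226 °C − 25.2 °C)/2.827 = 71.03 W/m
From the inner boundary to the perlite/ceramic fibre blanket interface, ΣR_partial = 1.320 m·K/W.
T_interface = T_in − Q'·ΣR_partial = 226 °C − (71.03)(1.320) = 132 °C

T = 132 °C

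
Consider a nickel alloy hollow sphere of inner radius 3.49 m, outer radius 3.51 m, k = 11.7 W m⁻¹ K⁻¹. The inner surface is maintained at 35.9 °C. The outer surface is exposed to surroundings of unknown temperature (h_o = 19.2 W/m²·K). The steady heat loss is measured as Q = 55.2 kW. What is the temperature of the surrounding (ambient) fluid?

T_out = 16.7 °C

Sum the resistances:
  R_nickel alloy = (1/3.49 − 1/3.51)/(4πk) = 0.001633/(4π·11.7) = 1.110×10^-5 K/W
  R_conv,out = 1/(4πr²h) = 1/(4π·3.51²·19.2) = 3.364×10^-4 K/W
ΣR = 3.475×10^-4 K/W
ΔT = Q·ΣR = 55200 × 3.475×10^-4 = 19.18 K
Heat flows outward, so T_out = T_in − ΔT = 35.9 − 19.18 = 16.7 °C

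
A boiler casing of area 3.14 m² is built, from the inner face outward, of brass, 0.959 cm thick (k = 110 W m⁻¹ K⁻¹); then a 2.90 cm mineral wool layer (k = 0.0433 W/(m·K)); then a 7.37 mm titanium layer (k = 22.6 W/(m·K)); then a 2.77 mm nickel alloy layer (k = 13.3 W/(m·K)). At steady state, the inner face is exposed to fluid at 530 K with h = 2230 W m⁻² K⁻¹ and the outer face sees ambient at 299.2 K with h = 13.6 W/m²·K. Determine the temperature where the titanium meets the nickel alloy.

T = 322.1 K

Resistance network (inner→outer):
  R_conv,in = 1/(hA) = 1/(2230·3.14) = 1.428×10^-4 K/W
  R_brass = L/(kA) = 0.00959/(110·3.14) = 2.776×10^-5 K/W
  R_mineral wool = L/(kA) = 0.0290/(0.0433·3.14) = 0.2133 K/W
  R_titanium = L/(kA) = 0.00737/(22.6·3.14) = 1.039×10^-4 K/W
  R_nickel alloy = L/(kA) = 0.00277/(13.3·3.14) = 6.633×10^-5 K/W
  R_conv,out = 1/(hA) = 1/(13.6·3.14) = 0.02342 K/W
ΣR = 1.428×10^-4 + 2.776×10^-5 + 0.2133 + 1.039×10^-4 + 6.633×10^-5 + 0.02342 = 0.2371 K/W
Q = ΔT/ΣR = (530 K − 299.2 K)/0.2371 = 973.4 W
From the inner boundary to the titanium/nickel alloy interface, ΣR_partial = 0.2136 K/W.
T_interface = T_in − Q·ΣR_partial = 530 K − (973.4)(0.2136) = 322.1 K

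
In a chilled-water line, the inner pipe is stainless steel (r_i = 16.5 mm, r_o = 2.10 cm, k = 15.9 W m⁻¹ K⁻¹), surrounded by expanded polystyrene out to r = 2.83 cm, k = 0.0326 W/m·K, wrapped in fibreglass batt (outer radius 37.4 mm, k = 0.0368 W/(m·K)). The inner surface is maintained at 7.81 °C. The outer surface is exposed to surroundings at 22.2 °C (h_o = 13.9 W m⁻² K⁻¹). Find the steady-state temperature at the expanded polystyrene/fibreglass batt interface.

Series thermal resistances, inner to outer:
  R'_stainless steel = ln(0.0210/0.0165)/(2πk) = 0.2412/(2π·15.9) = 0.002414 m·K/W
  R'_expanded polystyrene = ln(0.0283/0.0210)/(2πk) = 0.2983/(2π·0.0326) = 1.457 m·K/W
  R'_fibreglass batt = ln(0.0374/0.0283)/(2πk) = 0.2788/(2π·0.0368) = 1.206 m·K/W
  R'_conv,out = 1/(2πr h) = 1/(2π·0.0374·13.9) = 0.3061 m·K/W
ΣR = 0.002414 + 1.457 + 1.206 + 0.3061 = 2.972 m·K/W
Q' = ΔT/ΣR = (7.81 °C − 22.2 °C)/2.972 = -4.842 W/m
From the inner boundary to the expanded polystyrene/fibreglass batt interface, ΣR_partial = 1.459 m·K/W.
T_interface = T_in − Q'·ΣR_partial = 7.81 °C − (-4.842)(1.459) = 14.9 °C

T = 14.9 °C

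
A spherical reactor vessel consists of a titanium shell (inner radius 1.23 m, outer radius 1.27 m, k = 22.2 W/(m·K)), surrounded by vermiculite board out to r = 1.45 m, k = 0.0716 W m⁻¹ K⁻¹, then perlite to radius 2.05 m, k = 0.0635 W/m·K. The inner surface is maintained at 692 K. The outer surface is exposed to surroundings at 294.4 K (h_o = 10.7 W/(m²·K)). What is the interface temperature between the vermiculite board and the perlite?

Treat each layer as a resistance in series:
  R_titanium = (1/1.23 − 1/1.27)/(4πk) = 0.02561/(4π·22.2) = 9.179×10^-5 K/W
  R_vermiculite board = (1/1.27 − 1/1.45)/(4πk) = 0.09775/(4π·0.0716) = 0.1086 K/W
  R_perlite = (1/1.45 − 1/2.05)/(4πk) = 0.2019/(4π·0.0635) = 0.2530 K/W
  R_conv,out = 1/(4πr²h) = 1/(4π·2.05²·10.7) = 0.001770 K/W
ΣR = 9.179×10^-5 + 0.1086 + 0.2530 + 0.001770 = 0.3635 K/W
Q = ΔT/ΣR = (692 K − 294.4 K)/0.3635 = 1094 W
From the inner boundary to the vermiculite board/perlite interface, ΣR_partial = 0.1087 K/W.
T_interface = T_in − Q·ΣR_partial = 692 K − (1094)(0.1087) = 573 K

T = 573 K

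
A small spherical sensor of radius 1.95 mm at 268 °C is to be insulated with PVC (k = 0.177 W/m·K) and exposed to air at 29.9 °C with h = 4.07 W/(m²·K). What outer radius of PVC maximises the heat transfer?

For a sphere, r_cr = 2k_ins/h = 2·0.177/4.07 = 0.0870 m = 8.70 cm

r_cr = 8.70 cm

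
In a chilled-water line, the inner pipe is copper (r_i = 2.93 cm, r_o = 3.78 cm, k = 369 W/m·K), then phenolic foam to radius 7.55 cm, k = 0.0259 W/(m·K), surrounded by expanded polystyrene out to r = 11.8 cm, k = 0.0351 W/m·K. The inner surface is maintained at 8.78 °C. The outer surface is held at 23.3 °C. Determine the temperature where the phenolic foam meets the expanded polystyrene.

Resistance network (inner→outer):
  R'_copper = ln(0.0378/0.0293)/(2πk) = 0.2547/(2π·369) = 1.099×10^-4 m·K/W
  R'_phenolic foam = ln(0.0755/0.0378)/(2πk) = 0.6918/(2π·0.0259) = 4.251 m·K/W
  R'_expanded polystyrene = ln(0.118/0.0755)/(2πk) = 0.4466/(2π·0.0351) = 2.025 m·K/W
ΣR = 1.099×10^-4 + 4.251 + 2.025 = 6.276 m·K/W
Q' = ΔT/ΣR = (8.78 °C − 23.3 °C)/6.276 = -2.314 W/m
From the inner boundary to the phenolic foam/expanded polystyrene interface, ΣR_partial = 4.251 m·K/W.
T_interface = T_in − Q'·ΣR_partial = 8.78 °C − (-2.314)(4.251) = 18.6 °C

T = 18.6 °C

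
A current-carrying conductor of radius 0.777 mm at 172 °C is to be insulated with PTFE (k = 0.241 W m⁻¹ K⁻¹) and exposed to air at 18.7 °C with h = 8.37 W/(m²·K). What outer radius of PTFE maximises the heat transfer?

r_cr = 2.88 cm

For a cylinder, r_cr = k_ins/h = 0.241/8.37 = 0.0288 m = 2.88 cm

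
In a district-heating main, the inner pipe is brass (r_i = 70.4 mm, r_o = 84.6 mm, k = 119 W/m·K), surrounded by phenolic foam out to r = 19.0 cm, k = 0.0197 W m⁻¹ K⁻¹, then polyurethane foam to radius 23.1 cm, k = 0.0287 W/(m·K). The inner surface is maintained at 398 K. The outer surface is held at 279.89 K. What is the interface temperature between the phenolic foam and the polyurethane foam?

T = 296.7 K

Treat each layer as a resistance in series:
  R'_brass = ln(0.0846/0.0704)/(2πk) = 0.1837/(2π·119) = 2.457×10^-4 m·K/W
  R'_phenolic foam = ln(0.190/0.0846)/(2πk) = 0.8091/(2π·0.0197) = 6.537 m·K/W
  R'_polyurethane foam = ln(0.231/0.190)/(2πk) = 0.1954/(2π·0.0287) = 1.084 m·K/W
ΣR = 2.457×10^-4 + 6.537 + 1.084 = 7.621 m·K/W
Q' = ΔT/ΣR = (398 K − 279.89 K)/7.621 = 15.50 W/m
From the inner boundary to the phenolic foam/polyurethane foam interface, ΣR_partial = 6.537 m·K/W.
T_interface = T_in − Q'·ΣR_partial = 398 K − (15.50)(6.537) = 296.7 K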